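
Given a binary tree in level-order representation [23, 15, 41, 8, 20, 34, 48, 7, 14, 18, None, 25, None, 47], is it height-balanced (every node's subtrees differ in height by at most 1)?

Tree (level-order array): [23, 15, 41, 8, 20, 34, 48, 7, 14, 18, None, 25, None, 47]
Definition: a tree is height-balanced if, at every node, |h(left) - h(right)| <= 1 (empty subtree has height -1).
Bottom-up per-node check:
  node 7: h_left=-1, h_right=-1, diff=0 [OK], height=0
  node 14: h_left=-1, h_right=-1, diff=0 [OK], height=0
  node 8: h_left=0, h_right=0, diff=0 [OK], height=1
  node 18: h_left=-1, h_right=-1, diff=0 [OK], height=0
  node 20: h_left=0, h_right=-1, diff=1 [OK], height=1
  node 15: h_left=1, h_right=1, diff=0 [OK], height=2
  node 25: h_left=-1, h_right=-1, diff=0 [OK], height=0
  node 34: h_left=0, h_right=-1, diff=1 [OK], height=1
  node 47: h_left=-1, h_right=-1, diff=0 [OK], height=0
  node 48: h_left=0, h_right=-1, diff=1 [OK], height=1
  node 41: h_left=1, h_right=1, diff=0 [OK], height=2
  node 23: h_left=2, h_right=2, diff=0 [OK], height=3
All nodes satisfy the balance condition.
Result: Balanced


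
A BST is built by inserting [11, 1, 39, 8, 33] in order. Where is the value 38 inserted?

Starting tree (level order): [11, 1, 39, None, 8, 33]
Insertion path: 11 -> 39 -> 33
Result: insert 38 as right child of 33
Final tree (level order): [11, 1, 39, None, 8, 33, None, None, None, None, 38]


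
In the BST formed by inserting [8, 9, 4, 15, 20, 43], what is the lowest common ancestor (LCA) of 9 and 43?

Tree insertion order: [8, 9, 4, 15, 20, 43]
Tree (level-order array): [8, 4, 9, None, None, None, 15, None, 20, None, 43]
In a BST, the LCA of p=9, q=43 is the first node v on the
root-to-leaf path with p <= v <= q (go left if both < v, right if both > v).
Walk from root:
  at 8: both 9 and 43 > 8, go right
  at 9: 9 <= 9 <= 43, this is the LCA
LCA = 9


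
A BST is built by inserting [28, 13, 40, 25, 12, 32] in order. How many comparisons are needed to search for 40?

Search path for 40: 28 -> 40
Found: True
Comparisons: 2


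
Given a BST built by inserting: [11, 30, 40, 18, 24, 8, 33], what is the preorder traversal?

Tree insertion order: [11, 30, 40, 18, 24, 8, 33]
Tree (level-order array): [11, 8, 30, None, None, 18, 40, None, 24, 33]
Preorder traversal: [11, 8, 30, 18, 24, 40, 33]


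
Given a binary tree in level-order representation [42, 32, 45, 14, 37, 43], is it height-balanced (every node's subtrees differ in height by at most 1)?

Tree (level-order array): [42, 32, 45, 14, 37, 43]
Definition: a tree is height-balanced if, at every node, |h(left) - h(right)| <= 1 (empty subtree has height -1).
Bottom-up per-node check:
  node 14: h_left=-1, h_right=-1, diff=0 [OK], height=0
  node 37: h_left=-1, h_right=-1, diff=0 [OK], height=0
  node 32: h_left=0, h_right=0, diff=0 [OK], height=1
  node 43: h_left=-1, h_right=-1, diff=0 [OK], height=0
  node 45: h_left=0, h_right=-1, diff=1 [OK], height=1
  node 42: h_left=1, h_right=1, diff=0 [OK], height=2
All nodes satisfy the balance condition.
Result: Balanced


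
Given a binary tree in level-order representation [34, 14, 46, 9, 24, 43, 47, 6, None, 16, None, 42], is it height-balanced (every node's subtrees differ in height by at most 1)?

Tree (level-order array): [34, 14, 46, 9, 24, 43, 47, 6, None, 16, None, 42]
Definition: a tree is height-balanced if, at every node, |h(left) - h(right)| <= 1 (empty subtree has height -1).
Bottom-up per-node check:
  node 6: h_left=-1, h_right=-1, diff=0 [OK], height=0
  node 9: h_left=0, h_right=-1, diff=1 [OK], height=1
  node 16: h_left=-1, h_right=-1, diff=0 [OK], height=0
  node 24: h_left=0, h_right=-1, diff=1 [OK], height=1
  node 14: h_left=1, h_right=1, diff=0 [OK], height=2
  node 42: h_left=-1, h_right=-1, diff=0 [OK], height=0
  node 43: h_left=0, h_right=-1, diff=1 [OK], height=1
  node 47: h_left=-1, h_right=-1, diff=0 [OK], height=0
  node 46: h_left=1, h_right=0, diff=1 [OK], height=2
  node 34: h_left=2, h_right=2, diff=0 [OK], height=3
All nodes satisfy the balance condition.
Result: Balanced


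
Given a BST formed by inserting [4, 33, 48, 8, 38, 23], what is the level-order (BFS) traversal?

Tree insertion order: [4, 33, 48, 8, 38, 23]
Tree (level-order array): [4, None, 33, 8, 48, None, 23, 38]
BFS from the root, enqueuing left then right child of each popped node:
  queue [4] -> pop 4, enqueue [33], visited so far: [4]
  queue [33] -> pop 33, enqueue [8, 48], visited so far: [4, 33]
  queue [8, 48] -> pop 8, enqueue [23], visited so far: [4, 33, 8]
  queue [48, 23] -> pop 48, enqueue [38], visited so far: [4, 33, 8, 48]
  queue [23, 38] -> pop 23, enqueue [none], visited so far: [4, 33, 8, 48, 23]
  queue [38] -> pop 38, enqueue [none], visited so far: [4, 33, 8, 48, 23, 38]
Result: [4, 33, 8, 48, 23, 38]


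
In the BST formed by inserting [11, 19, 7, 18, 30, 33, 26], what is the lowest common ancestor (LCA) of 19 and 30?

Tree insertion order: [11, 19, 7, 18, 30, 33, 26]
Tree (level-order array): [11, 7, 19, None, None, 18, 30, None, None, 26, 33]
In a BST, the LCA of p=19, q=30 is the first node v on the
root-to-leaf path with p <= v <= q (go left if both < v, right if both > v).
Walk from root:
  at 11: both 19 and 30 > 11, go right
  at 19: 19 <= 19 <= 30, this is the LCA
LCA = 19


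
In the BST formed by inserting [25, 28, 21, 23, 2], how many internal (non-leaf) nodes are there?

Tree built from: [25, 28, 21, 23, 2]
Tree (level-order array): [25, 21, 28, 2, 23]
Rule: An internal node has at least one child.
Per-node child counts:
  node 25: 2 child(ren)
  node 21: 2 child(ren)
  node 2: 0 child(ren)
  node 23: 0 child(ren)
  node 28: 0 child(ren)
Matching nodes: [25, 21]
Count of internal (non-leaf) nodes: 2


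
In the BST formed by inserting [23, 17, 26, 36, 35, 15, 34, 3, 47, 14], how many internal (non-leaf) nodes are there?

Tree built from: [23, 17, 26, 36, 35, 15, 34, 3, 47, 14]
Tree (level-order array): [23, 17, 26, 15, None, None, 36, 3, None, 35, 47, None, 14, 34]
Rule: An internal node has at least one child.
Per-node child counts:
  node 23: 2 child(ren)
  node 17: 1 child(ren)
  node 15: 1 child(ren)
  node 3: 1 child(ren)
  node 14: 0 child(ren)
  node 26: 1 child(ren)
  node 36: 2 child(ren)
  node 35: 1 child(ren)
  node 34: 0 child(ren)
  node 47: 0 child(ren)
Matching nodes: [23, 17, 15, 3, 26, 36, 35]
Count of internal (non-leaf) nodes: 7


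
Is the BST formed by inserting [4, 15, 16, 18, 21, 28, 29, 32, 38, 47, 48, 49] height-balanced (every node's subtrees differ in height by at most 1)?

Tree (level-order array): [4, None, 15, None, 16, None, 18, None, 21, None, 28, None, 29, None, 32, None, 38, None, 47, None, 48, None, 49]
Definition: a tree is height-balanced if, at every node, |h(left) - h(right)| <= 1 (empty subtree has height -1).
Bottom-up per-node check:
  node 49: h_left=-1, h_right=-1, diff=0 [OK], height=0
  node 48: h_left=-1, h_right=0, diff=1 [OK], height=1
  node 47: h_left=-1, h_right=1, diff=2 [FAIL (|-1-1|=2 > 1)], height=2
  node 38: h_left=-1, h_right=2, diff=3 [FAIL (|-1-2|=3 > 1)], height=3
  node 32: h_left=-1, h_right=3, diff=4 [FAIL (|-1-3|=4 > 1)], height=4
  node 29: h_left=-1, h_right=4, diff=5 [FAIL (|-1-4|=5 > 1)], height=5
  node 28: h_left=-1, h_right=5, diff=6 [FAIL (|-1-5|=6 > 1)], height=6
  node 21: h_left=-1, h_right=6, diff=7 [FAIL (|-1-6|=7 > 1)], height=7
  node 18: h_left=-1, h_right=7, diff=8 [FAIL (|-1-7|=8 > 1)], height=8
  node 16: h_left=-1, h_right=8, diff=9 [FAIL (|-1-8|=9 > 1)], height=9
  node 15: h_left=-1, h_right=9, diff=10 [FAIL (|-1-9|=10 > 1)], height=10
  node 4: h_left=-1, h_right=10, diff=11 [FAIL (|-1-10|=11 > 1)], height=11
Node 47 violates the condition: |-1 - 1| = 2 > 1.
Result: Not balanced


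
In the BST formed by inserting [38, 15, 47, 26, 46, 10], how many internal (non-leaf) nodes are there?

Tree built from: [38, 15, 47, 26, 46, 10]
Tree (level-order array): [38, 15, 47, 10, 26, 46]
Rule: An internal node has at least one child.
Per-node child counts:
  node 38: 2 child(ren)
  node 15: 2 child(ren)
  node 10: 0 child(ren)
  node 26: 0 child(ren)
  node 47: 1 child(ren)
  node 46: 0 child(ren)
Matching nodes: [38, 15, 47]
Count of internal (non-leaf) nodes: 3


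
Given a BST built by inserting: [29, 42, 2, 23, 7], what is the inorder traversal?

Tree insertion order: [29, 42, 2, 23, 7]
Tree (level-order array): [29, 2, 42, None, 23, None, None, 7]
Inorder traversal: [2, 7, 23, 29, 42]


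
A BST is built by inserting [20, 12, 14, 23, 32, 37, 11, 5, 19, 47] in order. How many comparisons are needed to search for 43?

Search path for 43: 20 -> 23 -> 32 -> 37 -> 47
Found: False
Comparisons: 5


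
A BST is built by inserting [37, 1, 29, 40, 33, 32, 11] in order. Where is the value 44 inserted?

Starting tree (level order): [37, 1, 40, None, 29, None, None, 11, 33, None, None, 32]
Insertion path: 37 -> 40
Result: insert 44 as right child of 40
Final tree (level order): [37, 1, 40, None, 29, None, 44, 11, 33, None, None, None, None, 32]


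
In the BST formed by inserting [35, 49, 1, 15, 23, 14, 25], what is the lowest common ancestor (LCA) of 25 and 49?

Tree insertion order: [35, 49, 1, 15, 23, 14, 25]
Tree (level-order array): [35, 1, 49, None, 15, None, None, 14, 23, None, None, None, 25]
In a BST, the LCA of p=25, q=49 is the first node v on the
root-to-leaf path with p <= v <= q (go left if both < v, right if both > v).
Walk from root:
  at 35: 25 <= 35 <= 49, this is the LCA
LCA = 35


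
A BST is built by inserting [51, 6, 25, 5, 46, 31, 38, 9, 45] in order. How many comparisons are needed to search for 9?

Search path for 9: 51 -> 6 -> 25 -> 9
Found: True
Comparisons: 4


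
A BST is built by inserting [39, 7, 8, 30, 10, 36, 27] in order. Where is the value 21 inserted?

Starting tree (level order): [39, 7, None, None, 8, None, 30, 10, 36, None, 27]
Insertion path: 39 -> 7 -> 8 -> 30 -> 10 -> 27
Result: insert 21 as left child of 27
Final tree (level order): [39, 7, None, None, 8, None, 30, 10, 36, None, 27, None, None, 21]


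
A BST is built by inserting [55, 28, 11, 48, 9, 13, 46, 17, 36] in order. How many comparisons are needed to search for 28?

Search path for 28: 55 -> 28
Found: True
Comparisons: 2


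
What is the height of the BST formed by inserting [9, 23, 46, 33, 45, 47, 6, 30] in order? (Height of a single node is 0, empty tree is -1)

Insertion order: [9, 23, 46, 33, 45, 47, 6, 30]
Tree (level-order array): [9, 6, 23, None, None, None, 46, 33, 47, 30, 45]
Compute height bottom-up (empty subtree = -1):
  height(6) = 1 + max(-1, -1) = 0
  height(30) = 1 + max(-1, -1) = 0
  height(45) = 1 + max(-1, -1) = 0
  height(33) = 1 + max(0, 0) = 1
  height(47) = 1 + max(-1, -1) = 0
  height(46) = 1 + max(1, 0) = 2
  height(23) = 1 + max(-1, 2) = 3
  height(9) = 1 + max(0, 3) = 4
Height = 4


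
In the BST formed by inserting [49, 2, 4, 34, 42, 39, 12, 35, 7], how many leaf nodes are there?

Tree built from: [49, 2, 4, 34, 42, 39, 12, 35, 7]
Tree (level-order array): [49, 2, None, None, 4, None, 34, 12, 42, 7, None, 39, None, None, None, 35]
Rule: A leaf has 0 children.
Per-node child counts:
  node 49: 1 child(ren)
  node 2: 1 child(ren)
  node 4: 1 child(ren)
  node 34: 2 child(ren)
  node 12: 1 child(ren)
  node 7: 0 child(ren)
  node 42: 1 child(ren)
  node 39: 1 child(ren)
  node 35: 0 child(ren)
Matching nodes: [7, 35]
Count of leaf nodes: 2


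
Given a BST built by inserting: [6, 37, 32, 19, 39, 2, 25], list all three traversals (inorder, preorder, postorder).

Tree insertion order: [6, 37, 32, 19, 39, 2, 25]
Tree (level-order array): [6, 2, 37, None, None, 32, 39, 19, None, None, None, None, 25]
Inorder (L, root, R): [2, 6, 19, 25, 32, 37, 39]
Preorder (root, L, R): [6, 2, 37, 32, 19, 25, 39]
Postorder (L, R, root): [2, 25, 19, 32, 39, 37, 6]


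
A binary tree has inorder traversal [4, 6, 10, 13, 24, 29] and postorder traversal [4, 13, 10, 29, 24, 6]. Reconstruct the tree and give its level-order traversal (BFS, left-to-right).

Inorder:   [4, 6, 10, 13, 24, 29]
Postorder: [4, 13, 10, 29, 24, 6]
Algorithm: postorder visits root last, so walk postorder right-to-left;
each value is the root of the current inorder slice — split it at that
value, recurse on the right subtree first, then the left.
Recursive splits:
  root=6; inorder splits into left=[4], right=[10, 13, 24, 29]
  root=24; inorder splits into left=[10, 13], right=[29]
  root=29; inorder splits into left=[], right=[]
  root=10; inorder splits into left=[], right=[13]
  root=13; inorder splits into left=[], right=[]
  root=4; inorder splits into left=[], right=[]
Reconstructed level-order: [6, 4, 24, 10, 29, 13]


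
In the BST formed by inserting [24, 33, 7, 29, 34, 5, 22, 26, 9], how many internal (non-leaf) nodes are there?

Tree built from: [24, 33, 7, 29, 34, 5, 22, 26, 9]
Tree (level-order array): [24, 7, 33, 5, 22, 29, 34, None, None, 9, None, 26]
Rule: An internal node has at least one child.
Per-node child counts:
  node 24: 2 child(ren)
  node 7: 2 child(ren)
  node 5: 0 child(ren)
  node 22: 1 child(ren)
  node 9: 0 child(ren)
  node 33: 2 child(ren)
  node 29: 1 child(ren)
  node 26: 0 child(ren)
  node 34: 0 child(ren)
Matching nodes: [24, 7, 22, 33, 29]
Count of internal (non-leaf) nodes: 5


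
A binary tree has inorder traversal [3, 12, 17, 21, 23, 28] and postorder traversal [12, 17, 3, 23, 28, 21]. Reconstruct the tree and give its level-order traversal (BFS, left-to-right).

Inorder:   [3, 12, 17, 21, 23, 28]
Postorder: [12, 17, 3, 23, 28, 21]
Algorithm: postorder visits root last, so walk postorder right-to-left;
each value is the root of the current inorder slice — split it at that
value, recurse on the right subtree first, then the left.
Recursive splits:
  root=21; inorder splits into left=[3, 12, 17], right=[23, 28]
  root=28; inorder splits into left=[23], right=[]
  root=23; inorder splits into left=[], right=[]
  root=3; inorder splits into left=[], right=[12, 17]
  root=17; inorder splits into left=[12], right=[]
  root=12; inorder splits into left=[], right=[]
Reconstructed level-order: [21, 3, 28, 17, 23, 12]


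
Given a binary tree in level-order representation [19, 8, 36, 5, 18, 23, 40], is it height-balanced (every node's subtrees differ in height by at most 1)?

Tree (level-order array): [19, 8, 36, 5, 18, 23, 40]
Definition: a tree is height-balanced if, at every node, |h(left) - h(right)| <= 1 (empty subtree has height -1).
Bottom-up per-node check:
  node 5: h_left=-1, h_right=-1, diff=0 [OK], height=0
  node 18: h_left=-1, h_right=-1, diff=0 [OK], height=0
  node 8: h_left=0, h_right=0, diff=0 [OK], height=1
  node 23: h_left=-1, h_right=-1, diff=0 [OK], height=0
  node 40: h_left=-1, h_right=-1, diff=0 [OK], height=0
  node 36: h_left=0, h_right=0, diff=0 [OK], height=1
  node 19: h_left=1, h_right=1, diff=0 [OK], height=2
All nodes satisfy the balance condition.
Result: Balanced


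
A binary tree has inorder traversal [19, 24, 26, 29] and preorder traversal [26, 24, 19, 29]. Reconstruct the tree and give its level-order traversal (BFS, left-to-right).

Inorder:  [19, 24, 26, 29]
Preorder: [26, 24, 19, 29]
Algorithm: preorder visits root first, so consume preorder in order;
for each root, split the current inorder slice at that value into
left-subtree inorder and right-subtree inorder, then recurse.
Recursive splits:
  root=26; inorder splits into left=[19, 24], right=[29]
  root=24; inorder splits into left=[19], right=[]
  root=19; inorder splits into left=[], right=[]
  root=29; inorder splits into left=[], right=[]
Reconstructed level-order: [26, 24, 29, 19]


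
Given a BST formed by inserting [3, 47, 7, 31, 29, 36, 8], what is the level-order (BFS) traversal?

Tree insertion order: [3, 47, 7, 31, 29, 36, 8]
Tree (level-order array): [3, None, 47, 7, None, None, 31, 29, 36, 8]
BFS from the root, enqueuing left then right child of each popped node:
  queue [3] -> pop 3, enqueue [47], visited so far: [3]
  queue [47] -> pop 47, enqueue [7], visited so far: [3, 47]
  queue [7] -> pop 7, enqueue [31], visited so far: [3, 47, 7]
  queue [31] -> pop 31, enqueue [29, 36], visited so far: [3, 47, 7, 31]
  queue [29, 36] -> pop 29, enqueue [8], visited so far: [3, 47, 7, 31, 29]
  queue [36, 8] -> pop 36, enqueue [none], visited so far: [3, 47, 7, 31, 29, 36]
  queue [8] -> pop 8, enqueue [none], visited so far: [3, 47, 7, 31, 29, 36, 8]
Result: [3, 47, 7, 31, 29, 36, 8]


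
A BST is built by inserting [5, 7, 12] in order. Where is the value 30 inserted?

Starting tree (level order): [5, None, 7, None, 12]
Insertion path: 5 -> 7 -> 12
Result: insert 30 as right child of 12
Final tree (level order): [5, None, 7, None, 12, None, 30]


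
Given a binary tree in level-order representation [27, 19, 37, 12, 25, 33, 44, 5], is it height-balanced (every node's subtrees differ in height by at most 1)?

Tree (level-order array): [27, 19, 37, 12, 25, 33, 44, 5]
Definition: a tree is height-balanced if, at every node, |h(left) - h(right)| <= 1 (empty subtree has height -1).
Bottom-up per-node check:
  node 5: h_left=-1, h_right=-1, diff=0 [OK], height=0
  node 12: h_left=0, h_right=-1, diff=1 [OK], height=1
  node 25: h_left=-1, h_right=-1, diff=0 [OK], height=0
  node 19: h_left=1, h_right=0, diff=1 [OK], height=2
  node 33: h_left=-1, h_right=-1, diff=0 [OK], height=0
  node 44: h_left=-1, h_right=-1, diff=0 [OK], height=0
  node 37: h_left=0, h_right=0, diff=0 [OK], height=1
  node 27: h_left=2, h_right=1, diff=1 [OK], height=3
All nodes satisfy the balance condition.
Result: Balanced


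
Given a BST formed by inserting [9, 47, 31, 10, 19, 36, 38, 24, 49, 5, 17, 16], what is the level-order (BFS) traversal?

Tree insertion order: [9, 47, 31, 10, 19, 36, 38, 24, 49, 5, 17, 16]
Tree (level-order array): [9, 5, 47, None, None, 31, 49, 10, 36, None, None, None, 19, None, 38, 17, 24, None, None, 16]
BFS from the root, enqueuing left then right child of each popped node:
  queue [9] -> pop 9, enqueue [5, 47], visited so far: [9]
  queue [5, 47] -> pop 5, enqueue [none], visited so far: [9, 5]
  queue [47] -> pop 47, enqueue [31, 49], visited so far: [9, 5, 47]
  queue [31, 49] -> pop 31, enqueue [10, 36], visited so far: [9, 5, 47, 31]
  queue [49, 10, 36] -> pop 49, enqueue [none], visited so far: [9, 5, 47, 31, 49]
  queue [10, 36] -> pop 10, enqueue [19], visited so far: [9, 5, 47, 31, 49, 10]
  queue [36, 19] -> pop 36, enqueue [38], visited so far: [9, 5, 47, 31, 49, 10, 36]
  queue [19, 38] -> pop 19, enqueue [17, 24], visited so far: [9, 5, 47, 31, 49, 10, 36, 19]
  queue [38, 17, 24] -> pop 38, enqueue [none], visited so far: [9, 5, 47, 31, 49, 10, 36, 19, 38]
  queue [17, 24] -> pop 17, enqueue [16], visited so far: [9, 5, 47, 31, 49, 10, 36, 19, 38, 17]
  queue [24, 16] -> pop 24, enqueue [none], visited so far: [9, 5, 47, 31, 49, 10, 36, 19, 38, 17, 24]
  queue [16] -> pop 16, enqueue [none], visited so far: [9, 5, 47, 31, 49, 10, 36, 19, 38, 17, 24, 16]
Result: [9, 5, 47, 31, 49, 10, 36, 19, 38, 17, 24, 16]


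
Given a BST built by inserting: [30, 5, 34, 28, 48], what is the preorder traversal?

Tree insertion order: [30, 5, 34, 28, 48]
Tree (level-order array): [30, 5, 34, None, 28, None, 48]
Preorder traversal: [30, 5, 28, 34, 48]


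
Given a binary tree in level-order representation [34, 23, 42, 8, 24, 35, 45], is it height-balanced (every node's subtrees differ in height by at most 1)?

Tree (level-order array): [34, 23, 42, 8, 24, 35, 45]
Definition: a tree is height-balanced if, at every node, |h(left) - h(right)| <= 1 (empty subtree has height -1).
Bottom-up per-node check:
  node 8: h_left=-1, h_right=-1, diff=0 [OK], height=0
  node 24: h_left=-1, h_right=-1, diff=0 [OK], height=0
  node 23: h_left=0, h_right=0, diff=0 [OK], height=1
  node 35: h_left=-1, h_right=-1, diff=0 [OK], height=0
  node 45: h_left=-1, h_right=-1, diff=0 [OK], height=0
  node 42: h_left=0, h_right=0, diff=0 [OK], height=1
  node 34: h_left=1, h_right=1, diff=0 [OK], height=2
All nodes satisfy the balance condition.
Result: Balanced


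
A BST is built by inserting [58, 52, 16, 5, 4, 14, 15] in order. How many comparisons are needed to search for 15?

Search path for 15: 58 -> 52 -> 16 -> 5 -> 14 -> 15
Found: True
Comparisons: 6


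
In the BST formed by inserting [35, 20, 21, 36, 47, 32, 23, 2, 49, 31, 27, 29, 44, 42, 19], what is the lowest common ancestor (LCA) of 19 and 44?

Tree insertion order: [35, 20, 21, 36, 47, 32, 23, 2, 49, 31, 27, 29, 44, 42, 19]
Tree (level-order array): [35, 20, 36, 2, 21, None, 47, None, 19, None, 32, 44, 49, None, None, 23, None, 42, None, None, None, None, 31, None, None, 27, None, None, 29]
In a BST, the LCA of p=19, q=44 is the first node v on the
root-to-leaf path with p <= v <= q (go left if both < v, right if both > v).
Walk from root:
  at 35: 19 <= 35 <= 44, this is the LCA
LCA = 35


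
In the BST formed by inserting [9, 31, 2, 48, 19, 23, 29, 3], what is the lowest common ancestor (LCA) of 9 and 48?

Tree insertion order: [9, 31, 2, 48, 19, 23, 29, 3]
Tree (level-order array): [9, 2, 31, None, 3, 19, 48, None, None, None, 23, None, None, None, 29]
In a BST, the LCA of p=9, q=48 is the first node v on the
root-to-leaf path with p <= v <= q (go left if both < v, right if both > v).
Walk from root:
  at 9: 9 <= 9 <= 48, this is the LCA
LCA = 9


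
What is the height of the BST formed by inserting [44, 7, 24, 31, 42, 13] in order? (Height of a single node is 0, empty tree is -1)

Insertion order: [44, 7, 24, 31, 42, 13]
Tree (level-order array): [44, 7, None, None, 24, 13, 31, None, None, None, 42]
Compute height bottom-up (empty subtree = -1):
  height(13) = 1 + max(-1, -1) = 0
  height(42) = 1 + max(-1, -1) = 0
  height(31) = 1 + max(-1, 0) = 1
  height(24) = 1 + max(0, 1) = 2
  height(7) = 1 + max(-1, 2) = 3
  height(44) = 1 + max(3, -1) = 4
Height = 4


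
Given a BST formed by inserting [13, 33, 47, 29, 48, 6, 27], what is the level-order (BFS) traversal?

Tree insertion order: [13, 33, 47, 29, 48, 6, 27]
Tree (level-order array): [13, 6, 33, None, None, 29, 47, 27, None, None, 48]
BFS from the root, enqueuing left then right child of each popped node:
  queue [13] -> pop 13, enqueue [6, 33], visited so far: [13]
  queue [6, 33] -> pop 6, enqueue [none], visited so far: [13, 6]
  queue [33] -> pop 33, enqueue [29, 47], visited so far: [13, 6, 33]
  queue [29, 47] -> pop 29, enqueue [27], visited so far: [13, 6, 33, 29]
  queue [47, 27] -> pop 47, enqueue [48], visited so far: [13, 6, 33, 29, 47]
  queue [27, 48] -> pop 27, enqueue [none], visited so far: [13, 6, 33, 29, 47, 27]
  queue [48] -> pop 48, enqueue [none], visited so far: [13, 6, 33, 29, 47, 27, 48]
Result: [13, 6, 33, 29, 47, 27, 48]


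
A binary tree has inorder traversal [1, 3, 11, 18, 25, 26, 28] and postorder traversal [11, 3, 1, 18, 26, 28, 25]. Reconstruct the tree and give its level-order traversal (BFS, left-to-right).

Inorder:   [1, 3, 11, 18, 25, 26, 28]
Postorder: [11, 3, 1, 18, 26, 28, 25]
Algorithm: postorder visits root last, so walk postorder right-to-left;
each value is the root of the current inorder slice — split it at that
value, recurse on the right subtree first, then the left.
Recursive splits:
  root=25; inorder splits into left=[1, 3, 11, 18], right=[26, 28]
  root=28; inorder splits into left=[26], right=[]
  root=26; inorder splits into left=[], right=[]
  root=18; inorder splits into left=[1, 3, 11], right=[]
  root=1; inorder splits into left=[], right=[3, 11]
  root=3; inorder splits into left=[], right=[11]
  root=11; inorder splits into left=[], right=[]
Reconstructed level-order: [25, 18, 28, 1, 26, 3, 11]


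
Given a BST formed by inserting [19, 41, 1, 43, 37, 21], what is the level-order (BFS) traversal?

Tree insertion order: [19, 41, 1, 43, 37, 21]
Tree (level-order array): [19, 1, 41, None, None, 37, 43, 21]
BFS from the root, enqueuing left then right child of each popped node:
  queue [19] -> pop 19, enqueue [1, 41], visited so far: [19]
  queue [1, 41] -> pop 1, enqueue [none], visited so far: [19, 1]
  queue [41] -> pop 41, enqueue [37, 43], visited so far: [19, 1, 41]
  queue [37, 43] -> pop 37, enqueue [21], visited so far: [19, 1, 41, 37]
  queue [43, 21] -> pop 43, enqueue [none], visited so far: [19, 1, 41, 37, 43]
  queue [21] -> pop 21, enqueue [none], visited so far: [19, 1, 41, 37, 43, 21]
Result: [19, 1, 41, 37, 43, 21]


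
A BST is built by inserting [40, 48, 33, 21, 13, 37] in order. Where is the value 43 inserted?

Starting tree (level order): [40, 33, 48, 21, 37, None, None, 13]
Insertion path: 40 -> 48
Result: insert 43 as left child of 48
Final tree (level order): [40, 33, 48, 21, 37, 43, None, 13]


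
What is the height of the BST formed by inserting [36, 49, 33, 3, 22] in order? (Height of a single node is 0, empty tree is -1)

Insertion order: [36, 49, 33, 3, 22]
Tree (level-order array): [36, 33, 49, 3, None, None, None, None, 22]
Compute height bottom-up (empty subtree = -1):
  height(22) = 1 + max(-1, -1) = 0
  height(3) = 1 + max(-1, 0) = 1
  height(33) = 1 + max(1, -1) = 2
  height(49) = 1 + max(-1, -1) = 0
  height(36) = 1 + max(2, 0) = 3
Height = 3


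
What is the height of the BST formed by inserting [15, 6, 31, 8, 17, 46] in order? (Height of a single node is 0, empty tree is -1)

Insertion order: [15, 6, 31, 8, 17, 46]
Tree (level-order array): [15, 6, 31, None, 8, 17, 46]
Compute height bottom-up (empty subtree = -1):
  height(8) = 1 + max(-1, -1) = 0
  height(6) = 1 + max(-1, 0) = 1
  height(17) = 1 + max(-1, -1) = 0
  height(46) = 1 + max(-1, -1) = 0
  height(31) = 1 + max(0, 0) = 1
  height(15) = 1 + max(1, 1) = 2
Height = 2


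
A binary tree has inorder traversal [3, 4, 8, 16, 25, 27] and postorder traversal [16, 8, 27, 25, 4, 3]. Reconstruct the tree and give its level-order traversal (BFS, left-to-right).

Inorder:   [3, 4, 8, 16, 25, 27]
Postorder: [16, 8, 27, 25, 4, 3]
Algorithm: postorder visits root last, so walk postorder right-to-left;
each value is the root of the current inorder slice — split it at that
value, recurse on the right subtree first, then the left.
Recursive splits:
  root=3; inorder splits into left=[], right=[4, 8, 16, 25, 27]
  root=4; inorder splits into left=[], right=[8, 16, 25, 27]
  root=25; inorder splits into left=[8, 16], right=[27]
  root=27; inorder splits into left=[], right=[]
  root=8; inorder splits into left=[], right=[16]
  root=16; inorder splits into left=[], right=[]
Reconstructed level-order: [3, 4, 25, 8, 27, 16]


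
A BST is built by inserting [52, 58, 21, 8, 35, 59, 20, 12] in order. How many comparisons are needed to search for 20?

Search path for 20: 52 -> 21 -> 8 -> 20
Found: True
Comparisons: 4


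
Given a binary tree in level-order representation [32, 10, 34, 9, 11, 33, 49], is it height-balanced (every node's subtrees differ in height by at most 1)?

Tree (level-order array): [32, 10, 34, 9, 11, 33, 49]
Definition: a tree is height-balanced if, at every node, |h(left) - h(right)| <= 1 (empty subtree has height -1).
Bottom-up per-node check:
  node 9: h_left=-1, h_right=-1, diff=0 [OK], height=0
  node 11: h_left=-1, h_right=-1, diff=0 [OK], height=0
  node 10: h_left=0, h_right=0, diff=0 [OK], height=1
  node 33: h_left=-1, h_right=-1, diff=0 [OK], height=0
  node 49: h_left=-1, h_right=-1, diff=0 [OK], height=0
  node 34: h_left=0, h_right=0, diff=0 [OK], height=1
  node 32: h_left=1, h_right=1, diff=0 [OK], height=2
All nodes satisfy the balance condition.
Result: Balanced


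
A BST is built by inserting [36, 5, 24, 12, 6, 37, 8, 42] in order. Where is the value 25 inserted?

Starting tree (level order): [36, 5, 37, None, 24, None, 42, 12, None, None, None, 6, None, None, 8]
Insertion path: 36 -> 5 -> 24
Result: insert 25 as right child of 24
Final tree (level order): [36, 5, 37, None, 24, None, 42, 12, 25, None, None, 6, None, None, None, None, 8]


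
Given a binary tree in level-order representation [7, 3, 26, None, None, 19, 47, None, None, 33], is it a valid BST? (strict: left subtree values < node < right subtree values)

Level-order array: [7, 3, 26, None, None, 19, 47, None, None, 33]
Validate using subtree bounds (lo, hi): at each node, require lo < value < hi,
then recurse left with hi=value and right with lo=value.
Preorder trace (stopping at first violation):
  at node 7 with bounds (-inf, +inf): OK
  at node 3 with bounds (-inf, 7): OK
  at node 26 with bounds (7, +inf): OK
  at node 19 with bounds (7, 26): OK
  at node 47 with bounds (26, +inf): OK
  at node 33 with bounds (26, 47): OK
No violation found at any node.
Result: Valid BST


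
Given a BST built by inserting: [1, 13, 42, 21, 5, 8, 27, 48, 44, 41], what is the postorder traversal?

Tree insertion order: [1, 13, 42, 21, 5, 8, 27, 48, 44, 41]
Tree (level-order array): [1, None, 13, 5, 42, None, 8, 21, 48, None, None, None, 27, 44, None, None, 41]
Postorder traversal: [8, 5, 41, 27, 21, 44, 48, 42, 13, 1]


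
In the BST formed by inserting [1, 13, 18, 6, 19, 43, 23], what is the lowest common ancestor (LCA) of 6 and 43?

Tree insertion order: [1, 13, 18, 6, 19, 43, 23]
Tree (level-order array): [1, None, 13, 6, 18, None, None, None, 19, None, 43, 23]
In a BST, the LCA of p=6, q=43 is the first node v on the
root-to-leaf path with p <= v <= q (go left if both < v, right if both > v).
Walk from root:
  at 1: both 6 and 43 > 1, go right
  at 13: 6 <= 13 <= 43, this is the LCA
LCA = 13


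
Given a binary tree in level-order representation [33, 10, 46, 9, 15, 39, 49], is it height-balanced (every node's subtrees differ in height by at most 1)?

Tree (level-order array): [33, 10, 46, 9, 15, 39, 49]
Definition: a tree is height-balanced if, at every node, |h(left) - h(right)| <= 1 (empty subtree has height -1).
Bottom-up per-node check:
  node 9: h_left=-1, h_right=-1, diff=0 [OK], height=0
  node 15: h_left=-1, h_right=-1, diff=0 [OK], height=0
  node 10: h_left=0, h_right=0, diff=0 [OK], height=1
  node 39: h_left=-1, h_right=-1, diff=0 [OK], height=0
  node 49: h_left=-1, h_right=-1, diff=0 [OK], height=0
  node 46: h_left=0, h_right=0, diff=0 [OK], height=1
  node 33: h_left=1, h_right=1, diff=0 [OK], height=2
All nodes satisfy the balance condition.
Result: Balanced


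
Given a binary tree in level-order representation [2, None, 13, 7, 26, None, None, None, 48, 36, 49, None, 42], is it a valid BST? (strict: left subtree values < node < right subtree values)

Level-order array: [2, None, 13, 7, 26, None, None, None, 48, 36, 49, None, 42]
Validate using subtree bounds (lo, hi): at each node, require lo < value < hi,
then recurse left with hi=value and right with lo=value.
Preorder trace (stopping at first violation):
  at node 2 with bounds (-inf, +inf): OK
  at node 13 with bounds (2, +inf): OK
  at node 7 with bounds (2, 13): OK
  at node 26 with bounds (13, +inf): OK
  at node 48 with bounds (26, +inf): OK
  at node 36 with bounds (26, 48): OK
  at node 42 with bounds (36, 48): OK
  at node 49 with bounds (48, +inf): OK
No violation found at any node.
Result: Valid BST


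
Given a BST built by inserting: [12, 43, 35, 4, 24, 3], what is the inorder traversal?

Tree insertion order: [12, 43, 35, 4, 24, 3]
Tree (level-order array): [12, 4, 43, 3, None, 35, None, None, None, 24]
Inorder traversal: [3, 4, 12, 24, 35, 43]


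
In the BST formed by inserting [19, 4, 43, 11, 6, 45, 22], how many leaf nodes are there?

Tree built from: [19, 4, 43, 11, 6, 45, 22]
Tree (level-order array): [19, 4, 43, None, 11, 22, 45, 6]
Rule: A leaf has 0 children.
Per-node child counts:
  node 19: 2 child(ren)
  node 4: 1 child(ren)
  node 11: 1 child(ren)
  node 6: 0 child(ren)
  node 43: 2 child(ren)
  node 22: 0 child(ren)
  node 45: 0 child(ren)
Matching nodes: [6, 22, 45]
Count of leaf nodes: 3


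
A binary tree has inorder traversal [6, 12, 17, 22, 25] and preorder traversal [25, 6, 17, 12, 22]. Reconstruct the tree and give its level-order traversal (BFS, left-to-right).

Inorder:  [6, 12, 17, 22, 25]
Preorder: [25, 6, 17, 12, 22]
Algorithm: preorder visits root first, so consume preorder in order;
for each root, split the current inorder slice at that value into
left-subtree inorder and right-subtree inorder, then recurse.
Recursive splits:
  root=25; inorder splits into left=[6, 12, 17, 22], right=[]
  root=6; inorder splits into left=[], right=[12, 17, 22]
  root=17; inorder splits into left=[12], right=[22]
  root=12; inorder splits into left=[], right=[]
  root=22; inorder splits into left=[], right=[]
Reconstructed level-order: [25, 6, 17, 12, 22]


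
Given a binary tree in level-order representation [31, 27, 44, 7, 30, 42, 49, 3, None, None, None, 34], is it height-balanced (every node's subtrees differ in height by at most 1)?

Tree (level-order array): [31, 27, 44, 7, 30, 42, 49, 3, None, None, None, 34]
Definition: a tree is height-balanced if, at every node, |h(left) - h(right)| <= 1 (empty subtree has height -1).
Bottom-up per-node check:
  node 3: h_left=-1, h_right=-1, diff=0 [OK], height=0
  node 7: h_left=0, h_right=-1, diff=1 [OK], height=1
  node 30: h_left=-1, h_right=-1, diff=0 [OK], height=0
  node 27: h_left=1, h_right=0, diff=1 [OK], height=2
  node 34: h_left=-1, h_right=-1, diff=0 [OK], height=0
  node 42: h_left=0, h_right=-1, diff=1 [OK], height=1
  node 49: h_left=-1, h_right=-1, diff=0 [OK], height=0
  node 44: h_left=1, h_right=0, diff=1 [OK], height=2
  node 31: h_left=2, h_right=2, diff=0 [OK], height=3
All nodes satisfy the balance condition.
Result: Balanced


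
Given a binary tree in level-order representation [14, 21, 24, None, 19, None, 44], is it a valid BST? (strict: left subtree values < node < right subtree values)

Level-order array: [14, 21, 24, None, 19, None, 44]
Validate using subtree bounds (lo, hi): at each node, require lo < value < hi,
then recurse left with hi=value and right with lo=value.
Preorder trace (stopping at first violation):
  at node 14 with bounds (-inf, +inf): OK
  at node 21 with bounds (-inf, 14): VIOLATION
Node 21 violates its bound: not (-inf < 21 < 14).
Result: Not a valid BST


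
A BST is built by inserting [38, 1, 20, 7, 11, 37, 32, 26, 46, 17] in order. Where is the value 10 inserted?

Starting tree (level order): [38, 1, 46, None, 20, None, None, 7, 37, None, 11, 32, None, None, 17, 26]
Insertion path: 38 -> 1 -> 20 -> 7 -> 11
Result: insert 10 as left child of 11
Final tree (level order): [38, 1, 46, None, 20, None, None, 7, 37, None, 11, 32, None, 10, 17, 26]


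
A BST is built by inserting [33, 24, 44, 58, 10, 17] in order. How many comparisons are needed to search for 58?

Search path for 58: 33 -> 44 -> 58
Found: True
Comparisons: 3


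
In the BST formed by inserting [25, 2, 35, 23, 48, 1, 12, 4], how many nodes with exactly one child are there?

Tree built from: [25, 2, 35, 23, 48, 1, 12, 4]
Tree (level-order array): [25, 2, 35, 1, 23, None, 48, None, None, 12, None, None, None, 4]
Rule: These are nodes with exactly 1 non-null child.
Per-node child counts:
  node 25: 2 child(ren)
  node 2: 2 child(ren)
  node 1: 0 child(ren)
  node 23: 1 child(ren)
  node 12: 1 child(ren)
  node 4: 0 child(ren)
  node 35: 1 child(ren)
  node 48: 0 child(ren)
Matching nodes: [23, 12, 35]
Count of nodes with exactly one child: 3


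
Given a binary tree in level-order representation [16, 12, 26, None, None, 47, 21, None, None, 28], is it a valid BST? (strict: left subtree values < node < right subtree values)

Level-order array: [16, 12, 26, None, None, 47, 21, None, None, 28]
Validate using subtree bounds (lo, hi): at each node, require lo < value < hi,
then recurse left with hi=value and right with lo=value.
Preorder trace (stopping at first violation):
  at node 16 with bounds (-inf, +inf): OK
  at node 12 with bounds (-inf, 16): OK
  at node 26 with bounds (16, +inf): OK
  at node 47 with bounds (16, 26): VIOLATION
Node 47 violates its bound: not (16 < 47 < 26).
Result: Not a valid BST


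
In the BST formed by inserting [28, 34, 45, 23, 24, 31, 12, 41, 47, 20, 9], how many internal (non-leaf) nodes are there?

Tree built from: [28, 34, 45, 23, 24, 31, 12, 41, 47, 20, 9]
Tree (level-order array): [28, 23, 34, 12, 24, 31, 45, 9, 20, None, None, None, None, 41, 47]
Rule: An internal node has at least one child.
Per-node child counts:
  node 28: 2 child(ren)
  node 23: 2 child(ren)
  node 12: 2 child(ren)
  node 9: 0 child(ren)
  node 20: 0 child(ren)
  node 24: 0 child(ren)
  node 34: 2 child(ren)
  node 31: 0 child(ren)
  node 45: 2 child(ren)
  node 41: 0 child(ren)
  node 47: 0 child(ren)
Matching nodes: [28, 23, 12, 34, 45]
Count of internal (non-leaf) nodes: 5


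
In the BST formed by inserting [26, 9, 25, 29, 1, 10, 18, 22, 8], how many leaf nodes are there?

Tree built from: [26, 9, 25, 29, 1, 10, 18, 22, 8]
Tree (level-order array): [26, 9, 29, 1, 25, None, None, None, 8, 10, None, None, None, None, 18, None, 22]
Rule: A leaf has 0 children.
Per-node child counts:
  node 26: 2 child(ren)
  node 9: 2 child(ren)
  node 1: 1 child(ren)
  node 8: 0 child(ren)
  node 25: 1 child(ren)
  node 10: 1 child(ren)
  node 18: 1 child(ren)
  node 22: 0 child(ren)
  node 29: 0 child(ren)
Matching nodes: [8, 22, 29]
Count of leaf nodes: 3


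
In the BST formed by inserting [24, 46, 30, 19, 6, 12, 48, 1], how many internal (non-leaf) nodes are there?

Tree built from: [24, 46, 30, 19, 6, 12, 48, 1]
Tree (level-order array): [24, 19, 46, 6, None, 30, 48, 1, 12]
Rule: An internal node has at least one child.
Per-node child counts:
  node 24: 2 child(ren)
  node 19: 1 child(ren)
  node 6: 2 child(ren)
  node 1: 0 child(ren)
  node 12: 0 child(ren)
  node 46: 2 child(ren)
  node 30: 0 child(ren)
  node 48: 0 child(ren)
Matching nodes: [24, 19, 6, 46]
Count of internal (non-leaf) nodes: 4


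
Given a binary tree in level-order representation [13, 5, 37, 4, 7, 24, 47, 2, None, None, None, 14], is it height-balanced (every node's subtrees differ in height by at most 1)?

Tree (level-order array): [13, 5, 37, 4, 7, 24, 47, 2, None, None, None, 14]
Definition: a tree is height-balanced if, at every node, |h(left) - h(right)| <= 1 (empty subtree has height -1).
Bottom-up per-node check:
  node 2: h_left=-1, h_right=-1, diff=0 [OK], height=0
  node 4: h_left=0, h_right=-1, diff=1 [OK], height=1
  node 7: h_left=-1, h_right=-1, diff=0 [OK], height=0
  node 5: h_left=1, h_right=0, diff=1 [OK], height=2
  node 14: h_left=-1, h_right=-1, diff=0 [OK], height=0
  node 24: h_left=0, h_right=-1, diff=1 [OK], height=1
  node 47: h_left=-1, h_right=-1, diff=0 [OK], height=0
  node 37: h_left=1, h_right=0, diff=1 [OK], height=2
  node 13: h_left=2, h_right=2, diff=0 [OK], height=3
All nodes satisfy the balance condition.
Result: Balanced


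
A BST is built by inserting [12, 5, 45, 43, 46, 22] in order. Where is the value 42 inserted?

Starting tree (level order): [12, 5, 45, None, None, 43, 46, 22]
Insertion path: 12 -> 45 -> 43 -> 22
Result: insert 42 as right child of 22
Final tree (level order): [12, 5, 45, None, None, 43, 46, 22, None, None, None, None, 42]


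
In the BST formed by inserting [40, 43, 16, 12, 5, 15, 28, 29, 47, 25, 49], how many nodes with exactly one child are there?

Tree built from: [40, 43, 16, 12, 5, 15, 28, 29, 47, 25, 49]
Tree (level-order array): [40, 16, 43, 12, 28, None, 47, 5, 15, 25, 29, None, 49]
Rule: These are nodes with exactly 1 non-null child.
Per-node child counts:
  node 40: 2 child(ren)
  node 16: 2 child(ren)
  node 12: 2 child(ren)
  node 5: 0 child(ren)
  node 15: 0 child(ren)
  node 28: 2 child(ren)
  node 25: 0 child(ren)
  node 29: 0 child(ren)
  node 43: 1 child(ren)
  node 47: 1 child(ren)
  node 49: 0 child(ren)
Matching nodes: [43, 47]
Count of nodes with exactly one child: 2


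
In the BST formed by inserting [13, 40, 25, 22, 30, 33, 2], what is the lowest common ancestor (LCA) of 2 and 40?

Tree insertion order: [13, 40, 25, 22, 30, 33, 2]
Tree (level-order array): [13, 2, 40, None, None, 25, None, 22, 30, None, None, None, 33]
In a BST, the LCA of p=2, q=40 is the first node v on the
root-to-leaf path with p <= v <= q (go left if both < v, right if both > v).
Walk from root:
  at 13: 2 <= 13 <= 40, this is the LCA
LCA = 13
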